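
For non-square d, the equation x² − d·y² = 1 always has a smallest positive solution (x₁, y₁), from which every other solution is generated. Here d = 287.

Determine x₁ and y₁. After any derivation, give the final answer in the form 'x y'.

√287 = [16; 1,15,1,32, …], period ℓ=4 (even) → k=3
i=0: a=16 ⇒ p=16, q=1
i=1: a=1 ⇒ p=17, q=1
i=2: a=15 ⇒ p=271, q=16
i=3: a=1 ⇒ p=288, q=17
→ (288, 17).  Check: 288²=82944, 287·17²=82943, difference 1.

288 17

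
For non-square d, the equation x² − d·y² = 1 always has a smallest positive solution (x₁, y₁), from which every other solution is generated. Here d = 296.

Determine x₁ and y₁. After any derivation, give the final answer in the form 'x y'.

3699 215

√296 → a₀=17, period (4,1,7,1,4,34); ℓ=6 even so k=5
step 0: (17, 1)  from 17·(1,0) + (0,1)
…
step 2: (86, 5)  from 1·(69,4) + (17,1)
…
step 4: (757, 44)  from 1·(671,39) + (86,5)
step 5: (3699, 215)  from 4·(757,44) + (671,39)
fundamental: x₁=3699, y₁=215  (since 13682601 − 296·46225 = 1)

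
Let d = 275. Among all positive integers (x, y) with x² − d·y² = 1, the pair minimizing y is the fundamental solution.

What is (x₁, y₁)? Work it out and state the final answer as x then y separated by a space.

199 12

√275 = [16; 1,1,2,1,1,32, …], period ℓ=6 (even) → k=5
step 0: (16, 1)  from 16·(1,0) + (0,1)
step 1: (17, 1)  from 1·(16,1) + (1,0)
step 2: (33, 2)  from 1·(17,1) + (16,1)
…
step 4: (116, 7)  from 1·(83,5) + (33,2)
step 5: (199, 12)  from 1·(116,7) + (83,5)
(x₁, y₁) = (199, 12);  199² − 275·12² = 1 ✓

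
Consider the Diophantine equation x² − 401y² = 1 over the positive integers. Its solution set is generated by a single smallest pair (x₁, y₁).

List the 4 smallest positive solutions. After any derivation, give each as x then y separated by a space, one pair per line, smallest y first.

801 40
1283201 64080
2055687201 102656120
3293209612801 164455040160

[20; 40] for √401; ℓ=1 ⇒ convergent index 1
k=0  a_k=20  p_k/q_k = 20/1
k=1  a_k=40  p_k/q_k = 801/40
fundamental: x₁=801, y₁=40  (since 641601 − 401·1600 = 1)
(x_2, y_2) = (801·801 + 401·40·40, 801·40 + 40·801) = (1283201, 64080)
(x_3, y_3) = (801·1283201 + 401·40·64080, 801·64080 + 40·1283201) = (2055687201, 102656120)
(x_4, y_4) = (801·2055687201 + 401·40·102656120, 801·102656120 + 40·2055687201) = (3293209612801, 164455040160)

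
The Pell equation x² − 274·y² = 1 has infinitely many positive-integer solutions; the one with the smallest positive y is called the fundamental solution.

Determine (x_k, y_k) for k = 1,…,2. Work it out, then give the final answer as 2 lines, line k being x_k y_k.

3959299 239190
31352097142801 1894049455620

√274 → a₀=16, period (1,1,4,4,1,1,32); ℓ=7 odd so k=13
k=0  a_k=16  p_k/q_k = 16/1
k=1  a_k=1  p_k/q_k = 17/1
…
k=5  a_k=1  p_k/q_k = 778/47
…
k=7  a_k=32  p_k/q_k = 45802/2767
k=8  a_k=1  p_k/q_k = 47209/2852
k=9  a_k=1  p_k/q_k = 93011/5619
…
k=12  a_k=1  p_k/q_k = 2189276/132259
k=13  a_k=1  p_k/q_k = 3959299/239190
(x₁, y₁) = (3959299, 239190);  3959299² − 274·239190² = 1 ✓
k=2:  x_2 = 3959299·3959299+274·239190·239190 = 31352097142801,  y_2 = 3959299·239190+239190·3959299 = 1894049455620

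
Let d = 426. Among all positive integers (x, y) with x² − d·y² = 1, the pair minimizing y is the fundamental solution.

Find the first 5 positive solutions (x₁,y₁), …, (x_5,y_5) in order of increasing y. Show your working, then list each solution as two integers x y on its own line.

88751 4300
15753480001 763258600
2796274207048751 135479928012900
496344264283813920001 24047958181382517200
88102099596109264220968751 4268560672976279640021500

[20; 1,1,1,3,2,6,2,3,1,1,1,40] for √426; ℓ=12 ⇒ convergent index 11
k=0  a_k=20  p_k/q_k = 20/1
…
k=2  a_k=1  p_k/q_k = 41/2
…
k=4  a_k=3  p_k/q_k = 227/11
…
k=6  a_k=6  p_k/q_k = 3323/161
k=7  a_k=2  p_k/q_k = 7162/347
…
k=10  a_k=1  p_k/q_k = 56780/2751
k=11  a_k=1  p_k/q_k = 88751/4300
(x₁, y₁) = (88751, 4300);  88751² − 426·4300² = 1 ✓
(88751+4300√426)^2 = 15753480001 + 763258600√426
(88751+4300√426)^3 = 2796274207048751 + 135479928012900√426
(88751+4300√426)^4 = 496344264283813920001 + 24047958181382517200√426
(88751+4300√426)^5 = 88102099596109264220968751 + 4268560672976279640021500√426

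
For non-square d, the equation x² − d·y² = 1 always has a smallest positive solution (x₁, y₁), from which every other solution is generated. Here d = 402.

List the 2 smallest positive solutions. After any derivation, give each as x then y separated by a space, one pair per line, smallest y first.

401 20
321601 16040

√402 = [20; 20,40, …], period ℓ=2 (even) → k=1
k=0  a_k=20  p_k/q_k = 20/1
k=1  a_k=20  p_k/q_k = 401/20
fundamental: x₁=401, y₁=20  (since 160801 − 402·400 = 1)
n=2: (401,20)∘(401,20) = (401·401+402·20·20, 401·20+20·401) = (321601,16040)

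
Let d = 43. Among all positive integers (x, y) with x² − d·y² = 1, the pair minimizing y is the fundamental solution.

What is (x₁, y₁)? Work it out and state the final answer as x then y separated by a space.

d=43: √d = [6; 1,1,3,1,5,1,3,1,1,12] (ℓ=10, even), read p_9/q_9
i=0: a=6 ⇒ p=6, q=1
i=1: a=1 ⇒ p=7, q=1
i=2: a=1 ⇒ p=13, q=2
…
i=4: a=1 ⇒ p=59, q=9
…
i=6: a=1 ⇒ p=400, q=61
i=7: a=3 ⇒ p=1541, q=235
i=8: a=1 ⇒ p=1941, q=296
i=9: a=1 ⇒ p=3482, q=531
→ (3482, 531).  Check: 3482²=12124324, 43·531²=12124323, difference 1.

3482 531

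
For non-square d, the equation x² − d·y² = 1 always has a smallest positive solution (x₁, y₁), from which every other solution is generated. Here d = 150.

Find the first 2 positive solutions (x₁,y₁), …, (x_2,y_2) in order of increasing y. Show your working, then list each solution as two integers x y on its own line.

49 4
4801 392

[12; 4,24] for √150; ℓ=2 ⇒ convergent index 1
i=0: a=12 ⇒ p=12, q=1
i=1: a=4 ⇒ p=49, q=4
→ (49, 4).  Check: 49²=2401, 150·4²=2400, difference 1.
k=2:  x_2 = 49·49+150·4·4 = 4801,  y_2 = 49·4+4·49 = 392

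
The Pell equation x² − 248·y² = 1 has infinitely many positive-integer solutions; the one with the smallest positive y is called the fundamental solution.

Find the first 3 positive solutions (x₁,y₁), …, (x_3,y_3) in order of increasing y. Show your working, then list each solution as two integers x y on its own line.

√248 = [15; 1,2,1,30, …], period ℓ=4 (even) → k=3
i=0: a=15 ⇒ p=15, q=1
i=1: a=1 ⇒ p=16, q=1
i=2: a=2 ⇒ p=47, q=3
i=3: a=1 ⇒ p=63, q=4
fundamental: x₁=63, y₁=4  (since 3969 − 248·16 = 1)
(63+4√248)^2 = 7937 + 504√248
(63+4√248)^3 = 999999 + 63500√248

63 4
7937 504
999999 63500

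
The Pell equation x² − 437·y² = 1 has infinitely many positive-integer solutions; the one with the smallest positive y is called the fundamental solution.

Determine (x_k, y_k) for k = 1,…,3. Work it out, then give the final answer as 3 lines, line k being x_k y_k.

4599 220
42301601 2023560
389090121399 18612704660

√437 = [20; 1,9,2,9,1,40, …], period ℓ=6 (even) → k=5
i=0: a=20 ⇒ p=20, q=1
…
i=2: a=9 ⇒ p=209, q=10
…
i=4: a=9 ⇒ p=4160, q=199
i=5: a=1 ⇒ p=4599, q=220
→ (4599, 220).  Check: 4599²=21150801, 437·220²=21150800, difference 1.
k=2:  x_2 = 4599·4599+437·220·220 = 42301601,  y_2 = 4599·220+220·4599 = 2023560
k=3:  x_3 = 4599·42301601+437·220·2023560 = 389090121399,  y_3 = 4599·2023560+220·42301601 = 18612704660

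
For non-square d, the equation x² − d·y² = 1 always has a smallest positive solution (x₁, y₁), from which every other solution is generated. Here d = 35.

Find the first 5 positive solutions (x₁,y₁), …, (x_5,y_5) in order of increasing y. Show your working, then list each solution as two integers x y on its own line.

√35 = [5; 1,10, …], period ℓ=2 (even) → k=1
step 0: (5, 1)  from 5·(1,0) + (0,1)
step 1: (6, 1)  from 1·(5,1) + (1,0)
fundamental: x₁=6, y₁=1  (since 36 − 35·1 = 1)
n=2: (6,1)∘(6,1) = (6·6+35·1·1, 6·1+1·6) = (71,12)
n=3: (71,12)∘(6,1) = (6·71+35·1·12, 6·12+1·71) = (846,143)
n=4: (846,143)∘(6,1) = (6·846+35·1·143, 6·143+1·846) = (10081,1704)
n=5: (10081,1704)∘(6,1) = (6·10081+35·1·1704, 6·1704+1·10081) = (120126,20305)

6 1
71 12
846 143
10081 1704
120126 20305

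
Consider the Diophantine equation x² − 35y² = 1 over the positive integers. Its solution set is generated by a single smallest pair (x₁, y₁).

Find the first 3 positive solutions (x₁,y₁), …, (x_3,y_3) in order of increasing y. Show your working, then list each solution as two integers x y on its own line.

d=35: √d = [5; 1,10] (ℓ=2, even), read p_1/q_1
a_0=5:  p_0=5·1+0=5,  q_0=5·0+1=1
a_1=1:  p_1=1·5+1=6,  q_1=1·1+0=1
→ (6, 1).  Check: 6²=36, 35·1²=35, difference 1.
(6+1√35)^2 = 71 + 12√35
(6+1√35)^3 = 846 + 143√35

6 1
71 12
846 143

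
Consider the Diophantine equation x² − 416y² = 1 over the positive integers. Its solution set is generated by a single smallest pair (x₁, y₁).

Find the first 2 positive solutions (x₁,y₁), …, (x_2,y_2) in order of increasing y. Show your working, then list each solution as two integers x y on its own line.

√416 = [20; 2,1,1,9,1,1,2,40, …], period ℓ=8 (even) → k=7
i=0: a=20 ⇒ p=20, q=1
i=1: a=2 ⇒ p=41, q=2
…
i=6: a=1 ⇒ p=2060, q=101
i=7: a=2 ⇒ p=5201, q=255
fundamental: x₁=5201, y₁=255  (since 27050401 − 416·65025 = 1)
n=2: (5201,255)∘(5201,255) = (5201·5201+416·255·255, 5201·255+255·5201) = (54100801,2652510)

5201 255
54100801 2652510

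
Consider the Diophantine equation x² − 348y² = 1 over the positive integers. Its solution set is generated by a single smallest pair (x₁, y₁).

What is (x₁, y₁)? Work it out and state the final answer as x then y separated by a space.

1567 84

[18; 1,1,1,8,1,1,1,36] for √348; ℓ=8 ⇒ convergent index 7
i=0: a=18 ⇒ p=18, q=1
…
i=5: a=1 ⇒ p=541, q=29
i=6: a=1 ⇒ p=1026, q=55
i=7: a=1 ⇒ p=1567, q=84
(x₁, y₁) = (1567, 84);  1567² − 348·84² = 1 ✓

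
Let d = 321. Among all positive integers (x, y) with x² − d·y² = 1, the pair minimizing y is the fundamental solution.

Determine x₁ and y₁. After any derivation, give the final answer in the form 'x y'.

√321 → a₀=17, period (1,10,1,34); ℓ=4 even so k=3
k=0  a_k=17  p_k/q_k = 17/1
k=1  a_k=1  p_k/q_k = 18/1
k=2  a_k=10  p_k/q_k = 197/11
k=3  a_k=1  p_k/q_k = 215/12
fundamental: x₁=215, y₁=12  (since 46225 − 321·144 = 1)

215 12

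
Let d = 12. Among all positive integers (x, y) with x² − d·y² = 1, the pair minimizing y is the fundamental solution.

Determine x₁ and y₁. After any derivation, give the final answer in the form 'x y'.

d=12: √d = [3; 2,6] (ℓ=2, even), read p_1/q_1
step 0: (3, 1)  from 3·(1,0) + (0,1)
step 1: (7, 2)  from 2·(3,1) + (1,0)
→ (7, 2).  Check: 7²=49, 12·2²=48, difference 1.

7 2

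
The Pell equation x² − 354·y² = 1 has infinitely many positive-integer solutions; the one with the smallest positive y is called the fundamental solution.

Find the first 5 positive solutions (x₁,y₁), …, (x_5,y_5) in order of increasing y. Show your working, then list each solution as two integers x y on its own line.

√354 → a₀=18, period (1,4,2,2,18,2,2,4,1,36); ℓ=10 even so k=9
step 0: (18, 1)  from 18·(1,0) + (0,1)
step 1: (19, 1)  from 1·(18,1) + (1,0)
step 2: (94, 5)  from 4·(19,1) + (18,1)
…
step 4: (508, 27)  from 2·(207,11) + (94,5)
…
step 6: (19210, 1021)  from 2·(9351,497) + (508,27)
step 7: (47771, 2539)  from 2·(19210,1021) + (9351,497)
step 8: (210294, 11177)  from 4·(47771,2539) + (19210,1021)
step 9: (258065, 13716)  from 1·(210294,11177) + (47771,2539)
→ (258065, 13716).  Check: 258065²=66597544225, 354·13716²=66597544224, difference 1.
(258065+13716√354)^2 = 133195088449 + 7079239080√354
(258065+13716√354)^3 = 68745981000924305 + 3653807666346684√354
(258065+13716√354)^4 = 35481863173873866451201 + 1885839750824434773840√354
(258065+13716√354)^5 = 18313254039862772710457447825 + 973338470589361712155692516√354

258065 13716
133195088449 7079239080
68745981000924305 3653807666346684
35481863173873866451201 1885839750824434773840
18313254039862772710457447825 973338470589361712155692516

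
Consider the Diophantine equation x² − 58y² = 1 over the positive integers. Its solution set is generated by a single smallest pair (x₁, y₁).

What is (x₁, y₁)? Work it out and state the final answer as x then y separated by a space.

√58 = [7; 1,1,1,1,1,1,14, …], period ℓ=7 (odd) → k=13
a_0=7:  p_0=7·1+0=7,  q_0=7·0+1=1
…
a_3=1:  p_3=1·15+8=23,  q_3=1·2+1=3
a_4=1:  p_4=1·23+15=38,  q_4=1·3+2=5
a_5=1:  p_5=1·38+23=61,  q_5=1·5+3=8
a_6=1:  p_6=1·61+38=99,  q_6=1·8+5=13
a_7=14:  p_7=14·99+61=1447,  q_7=14·13+8=190
a_8=1:  p_8=1·1447+99=1546,  q_8=1·190+13=203
a_9=1:  p_9=1·1546+1447=2993,  q_9=1·203+190=393
…
a_11=1:  p_11=1·4539+2993=7532,  q_11=1·596+393=989
a_12=1:  p_12=1·7532+4539=12071,  q_12=1·989+596=1585
a_13=1:  p_13=1·12071+7532=19603,  q_13=1·1585+989=2574
fundamental: x₁=19603, y₁=2574  (since 384277609 − 58·6625476 = 1)

19603 2574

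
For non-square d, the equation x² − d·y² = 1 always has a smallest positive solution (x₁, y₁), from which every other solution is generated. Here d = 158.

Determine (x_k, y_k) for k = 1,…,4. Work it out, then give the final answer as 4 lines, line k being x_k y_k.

√158 = [12; 1,1,3,12,3,1,1,24, …], period ℓ=8 (even) → k=7
a_0=12:  p_0=12·1+0=12,  q_0=12·0+1=1
…
a_3=3:  p_3=3·25+13=88,  q_3=3·2+1=7
…
a_5=3:  p_5=3·1081+88=3331,  q_5=3·86+7=265
a_6=1:  p_6=1·3331+1081=4412,  q_6=1·265+86=351
a_7=1:  p_7=1·4412+3331=7743,  q_7=1·351+265=616
→ (7743, 616).  Check: 7743²=59954049, 158·616²=59954048, difference 1.
(7743+616√158)^2 = 119908097 + 9539376√158
(7743+616√158)^3 = 1856896782399 + 147726776120√158
(7743+616√158)^4 = 28755903452322817 + 2287696845454944√158

7743 616
119908097 9539376
1856896782399 147726776120
28755903452322817 2287696845454944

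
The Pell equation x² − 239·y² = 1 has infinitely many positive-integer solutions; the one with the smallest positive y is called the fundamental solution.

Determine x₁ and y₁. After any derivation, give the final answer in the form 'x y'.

6195120 400729

√239 = [15; 2,5,1,2,4,15,4,2,1,5,2,30, …], period ℓ=12 (even) → k=11
i=0: a=15 ⇒ p=15, q=1
…
i=5: a=4 ⇒ p=2489, q=161
…
i=8: a=2 ⇒ p=346141, q=22390
…
i=10: a=5 ⇒ p=2847431, q=184185
i=11: a=2 ⇒ p=6195120, q=400729
(x₁, y₁) = (6195120, 400729);  6195120² − 239·400729² = 1 ✓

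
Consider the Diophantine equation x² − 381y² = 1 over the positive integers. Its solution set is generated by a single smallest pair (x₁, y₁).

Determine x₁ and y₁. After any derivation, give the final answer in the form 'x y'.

1015 52

[19; 1,1,12,1,1,38] for √381; ℓ=6 ⇒ convergent index 5
k=0  a_k=19  p_k/q_k = 19/1
…
k=4  a_k=1  p_k/q_k = 527/27
k=5  a_k=1  p_k/q_k = 1015/52
fundamental: x₁=1015, y₁=52  (since 1030225 − 381·2704 = 1)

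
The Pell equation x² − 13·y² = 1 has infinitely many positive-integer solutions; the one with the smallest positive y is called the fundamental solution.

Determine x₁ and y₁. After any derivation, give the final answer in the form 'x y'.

649 180

[3; 1,1,1,1,6] for √13; ℓ=5 ⇒ convergent index 9
i=0: a=3 ⇒ p=3, q=1
…
i=8: a=1 ⇒ p=393, q=109
i=9: a=1 ⇒ p=649, q=180
(x₁, y₁) = (649, 180);  649² − 13·180² = 1 ✓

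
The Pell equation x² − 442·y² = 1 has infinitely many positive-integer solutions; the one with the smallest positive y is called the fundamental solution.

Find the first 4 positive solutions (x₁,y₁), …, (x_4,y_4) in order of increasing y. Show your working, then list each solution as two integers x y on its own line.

883 42
1559377 74172
2753858899 130987710
4863313256257 231324221688

√442 = [21; 42, …], period ℓ=1 (odd) → k=1
a_0=21:  p_0=21·1+0=21,  q_0=21·0+1=1
a_1=42:  p_1=42·21+1=883,  q_1=42·1+0=42
→ (883, 42).  Check: 883²=779689, 442·42²=779688, difference 1.
n=2: (883,42)∘(883,42) = (883·883+442·42·42, 883·42+42·883) = (1559377,74172)
n=3: (1559377,74172)∘(883,42) = (883·1559377+442·42·74172, 883·74172+42·1559377) = (2753858899,130987710)
n=4: (2753858899,130987710)∘(883,42) = (883·2753858899+442·42·130987710, 883·130987710+42·2753858899) = (4863313256257,231324221688)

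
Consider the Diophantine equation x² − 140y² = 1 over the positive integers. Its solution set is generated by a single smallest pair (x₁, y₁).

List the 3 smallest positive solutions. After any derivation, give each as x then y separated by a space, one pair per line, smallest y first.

√140 = [11; 1,4,1,22, …], period ℓ=4 (even) → k=3
i=0: a=11 ⇒ p=11, q=1
…
i=2: a=4 ⇒ p=59, q=5
i=3: a=1 ⇒ p=71, q=6
→ (71, 6).  Check: 71²=5041, 140·6²=5040, difference 1.
(x_2, y_2) = (71·71 + 140·6·6, 71·6 + 6·71) = (10081, 852)
(x_3, y_3) = (71·10081 + 140·6·852, 71·852 + 6·10081) = (1431431, 120978)

71 6
10081 852
1431431 120978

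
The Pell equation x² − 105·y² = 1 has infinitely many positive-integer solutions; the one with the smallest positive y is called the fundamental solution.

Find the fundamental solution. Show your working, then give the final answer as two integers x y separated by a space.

41 4

d=105: √d = [10; 4,20] (ℓ=2, even), read p_1/q_1
step 0: (10, 1)  from 10·(1,0) + (0,1)
step 1: (41, 4)  from 4·(10,1) + (1,0)
fundamental: x₁=41, y₁=4  (since 1681 − 105·16 = 1)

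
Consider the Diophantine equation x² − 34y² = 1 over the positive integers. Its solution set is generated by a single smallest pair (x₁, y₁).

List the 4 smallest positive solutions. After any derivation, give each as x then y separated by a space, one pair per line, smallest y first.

35 6
2449 420
171395 29394
11995201 2057160

√34 → a₀=5, period (1,4,1,10); ℓ=4 even so k=3
k=0  a_k=5  p_k/q_k = 5/1
…
k=2  a_k=4  p_k/q_k = 29/5
k=3  a_k=1  p_k/q_k = 35/6
(x₁, y₁) = (35, 6);  35² − 34·6² = 1 ✓
(35+6√34)^2 = 2449 + 420√34
(35+6√34)^3 = 171395 + 29394√34
(35+6√34)^4 = 11995201 + 2057160√34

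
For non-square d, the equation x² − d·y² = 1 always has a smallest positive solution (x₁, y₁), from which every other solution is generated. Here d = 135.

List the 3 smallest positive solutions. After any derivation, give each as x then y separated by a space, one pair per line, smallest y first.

244 21
119071 10248
58106404 5001003

√135 = [11; 1,1,1,1,1,1,1,22, …], period ℓ=8 (even) → k=7
step 0: (11, 1)  from 11·(1,0) + (0,1)
…
step 3: (35, 3)  from 1·(23,2) + (12,1)
…
step 6: (151, 13)  from 1·(93,8) + (58,5)
step 7: (244, 21)  from 1·(151,13) + (93,8)
→ (244, 21).  Check: 244²=59536, 135·21²=59535, difference 1.
k=2:  x_2 = 244·244+135·21·21 = 119071,  y_2 = 244·21+21·244 = 10248
k=3:  x_3 = 244·119071+135·21·10248 = 58106404,  y_3 = 244·10248+21·119071 = 5001003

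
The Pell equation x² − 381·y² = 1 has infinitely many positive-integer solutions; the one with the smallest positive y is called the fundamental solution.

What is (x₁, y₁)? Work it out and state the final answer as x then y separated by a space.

[19; 1,1,12,1,1,38] for √381; ℓ=6 ⇒ convergent index 5
i=0: a=19 ⇒ p=19, q=1
…
i=2: a=1 ⇒ p=39, q=2
i=3: a=12 ⇒ p=488, q=25
i=4: a=1 ⇒ p=527, q=27
i=5: a=1 ⇒ p=1015, q=52
(x₁, y₁) = (1015, 52);  1015² − 381·52² = 1 ✓

1015 52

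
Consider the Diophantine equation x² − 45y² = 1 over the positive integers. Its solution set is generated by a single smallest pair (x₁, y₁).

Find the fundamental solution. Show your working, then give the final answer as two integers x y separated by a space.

√45 → a₀=6, period (1,2,2,2,1,12); ℓ=6 even so k=5
k=0  a_k=6  p_k/q_k = 6/1
…
k=2  a_k=2  p_k/q_k = 20/3
…
k=4  a_k=2  p_k/q_k = 114/17
k=5  a_k=1  p_k/q_k = 161/24
→ (161, 24).  Check: 161²=25921, 45·24²=25920, difference 1.

161 24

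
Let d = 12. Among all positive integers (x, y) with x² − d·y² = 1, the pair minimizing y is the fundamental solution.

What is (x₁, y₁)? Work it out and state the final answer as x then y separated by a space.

7 2

√12 = [3; 2,6, …], period ℓ=2 (even) → k=1
k=0  a_k=3  p_k/q_k = 3/1
k=1  a_k=2  p_k/q_k = 7/2
→ (7, 2).  Check: 7²=49, 12·2²=48, difference 1.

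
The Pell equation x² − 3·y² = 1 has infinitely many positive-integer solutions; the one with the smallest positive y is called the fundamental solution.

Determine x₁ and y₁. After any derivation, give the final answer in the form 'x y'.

2 1

√3 = [1; 1,2, …], period ℓ=2 (even) → k=1
step 0: (1, 1)  from 1·(1,0) + (0,1)
step 1: (2, 1)  from 1·(1,1) + (1,0)
(x₁, y₁) = (2, 1);  2² − 3·1² = 1 ✓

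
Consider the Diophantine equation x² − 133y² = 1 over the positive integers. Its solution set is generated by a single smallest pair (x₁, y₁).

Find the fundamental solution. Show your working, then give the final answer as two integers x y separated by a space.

2588599 224460

d=133: √d = [11; 1,1,7,5,1,…,1,1,22] (ℓ=16, even), read p_15/q_15
i=0: a=11 ⇒ p=11, q=1
…
i=2: a=1 ⇒ p=23, q=2
i=3: a=7 ⇒ p=173, q=15
i=4: a=5 ⇒ p=888, q=77
i=5: a=1 ⇒ p=1061, q=92
…
i=7: a=1 ⇒ p=3010, q=261
…
i=9: a=1 ⇒ p=10979, q=952
i=10: a=1 ⇒ p=18948, q=1643
i=11: a=1 ⇒ p=29927, q=2595
i=12: a=5 ⇒ p=168583, q=14618
…
i=14: a=1 ⇒ p=1378591, q=119539
i=15: a=1 ⇒ p=2588599, q=224460
(x₁, y₁) = (2588599, 224460);  2588599² − 133·224460² = 1 ✓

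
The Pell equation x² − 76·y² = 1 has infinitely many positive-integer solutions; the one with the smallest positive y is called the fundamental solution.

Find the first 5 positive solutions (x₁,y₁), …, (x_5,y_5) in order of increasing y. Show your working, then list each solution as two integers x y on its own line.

d=76: √d = [8; 1,2,1,1,5,4,5,1,1,2,1,16] (ℓ=12, even), read p_11/q_11
step 0: (8, 1)  from 8·(1,0) + (0,1)
step 1: (9, 1)  from 1·(8,1) + (1,0)
step 2: (26, 3)  from 2·(9,1) + (8,1)
step 3: (35, 4)  from 1·(26,3) + (9,1)
step 4: (61, 7)  from 1·(35,4) + (26,3)
step 5: (340, 39)  from 5·(61,7) + (35,4)
…
step 7: (7445, 854)  from 5·(1421,163) + (340,39)
step 8: (8866, 1017)  from 1·(7445,854) + (1421,163)
…
step 10: (41488, 4759)  from 2·(16311,1871) + (8866,1017)
step 11: (57799, 6630)  from 1·(41488,4759) + (16311,1871)
→ (57799, 6630).  Check: 57799²=3340724401, 76·6630²=3340724400, difference 1.
(x_2, y_2) = (57799·57799 + 76·6630·6630, 57799·6630 + 6630·57799) = (6681448801, 766414740)
(x_3, y_3) = (57799·6681448801 + 76·6630·766414740, 57799·766414740 + 6630·6681448801) = (772362118440199, 88596011107890)
(x_4, y_4) = (57799·772362118440199 + 76·6630·88596011107890, 57799·88596011107890 + 6630·772362118440199) = (89283516160768675201, 10241521691283453480)
(x_5, y_5) = (57799·89283516160768675201 + 76·6630·10241521691283453480, 57799·10241521691283453480 + 6630·89283516160768675201) = (10320995900380175197444999, 1183899424380388644273150)

57799 6630
6681448801 766414740
772362118440199 88596011107890
89283516160768675201 10241521691283453480
10320995900380175197444999 1183899424380388644273150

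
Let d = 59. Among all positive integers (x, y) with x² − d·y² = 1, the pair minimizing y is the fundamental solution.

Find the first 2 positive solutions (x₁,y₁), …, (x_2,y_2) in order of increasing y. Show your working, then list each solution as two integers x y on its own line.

530 69
561799 73140

d=59: √d = [7; 1,2,7,2,1,14] (ℓ=6, even), read p_5/q_5
k=0  a_k=7  p_k/q_k = 7/1
k=1  a_k=1  p_k/q_k = 8/1
k=2  a_k=2  p_k/q_k = 23/3
k=3  a_k=7  p_k/q_k = 169/22
k=4  a_k=2  p_k/q_k = 361/47
k=5  a_k=1  p_k/q_k = 530/69
(x₁, y₁) = (530, 69);  530² − 59·69² = 1 ✓
n=2: (530,69)∘(530,69) = (530·530+59·69·69, 530·69+69·530) = (561799,73140)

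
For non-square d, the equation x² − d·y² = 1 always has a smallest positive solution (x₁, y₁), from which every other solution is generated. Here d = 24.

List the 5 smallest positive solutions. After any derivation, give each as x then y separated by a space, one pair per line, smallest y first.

d=24: √d = [4; 1,8] (ℓ=2, even), read p_1/q_1
step 0: (4, 1)  from 4·(1,0) + (0,1)
step 1: (5, 1)  from 1·(4,1) + (1,0)
→ (5, 1).  Check: 5²=25, 24·1²=24, difference 1.
(x_2, y_2) = (5·5 + 24·1·1, 5·1 + 1·5) = (49, 10)
(x_3, y_3) = (5·49 + 24·1·10, 5·10 + 1·49) = (485, 99)
(x_4, y_4) = (5·485 + 24·1·99, 5·99 + 1·485) = (4801, 980)
(x_5, y_5) = (5·4801 + 24·1·980, 5·980 + 1·4801) = (47525, 9701)

5 1
49 10
485 99
4801 980
47525 9701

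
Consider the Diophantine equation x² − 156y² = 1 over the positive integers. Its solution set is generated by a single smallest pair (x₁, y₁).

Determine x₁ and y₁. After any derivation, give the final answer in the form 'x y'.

√156 → a₀=12, period (2,24); ℓ=2 even so k=1
i=0: a=12 ⇒ p=12, q=1
i=1: a=2 ⇒ p=25, q=2
fundamental: x₁=25, y₁=2  (since 625 − 156·4 = 1)

25 2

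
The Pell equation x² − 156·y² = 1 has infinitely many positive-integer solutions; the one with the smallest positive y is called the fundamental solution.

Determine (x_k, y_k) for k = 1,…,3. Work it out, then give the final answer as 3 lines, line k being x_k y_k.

√156 → a₀=12, period (2,24); ℓ=2 even so k=1
a_0=12:  p_0=12·1+0=12,  q_0=12·0+1=1
a_1=2:  p_1=2·12+1=25,  q_1=2·1+0=2
(x₁, y₁) = (25, 2);  25² − 156·2² = 1 ✓
(x_2, y_2) = (25·25 + 156·2·2, 25·2 + 2·25) = (1249, 100)
(x_3, y_3) = (25·1249 + 156·2·100, 25·100 + 2·1249) = (62425, 4998)

25 2
1249 100
62425 4998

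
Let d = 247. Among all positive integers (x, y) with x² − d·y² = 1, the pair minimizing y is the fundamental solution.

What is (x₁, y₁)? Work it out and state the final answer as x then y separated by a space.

85292 5427

√247 = [15; 1,2,1,1,9,1,9,1,1,2,1,30, …], period ℓ=12 (even) → k=11
i=0: a=15 ⇒ p=15, q=1
…
i=3: a=1 ⇒ p=63, q=4
i=4: a=1 ⇒ p=110, q=7
…
i=8: a=1 ⇒ p=12683, q=807
i=9: a=1 ⇒ p=24203, q=1540
i=10: a=2 ⇒ p=61089, q=3887
i=11: a=1 ⇒ p=85292, q=5427
→ (85292, 5427).  Check: 85292²=7274725264, 247·5427²=7274725263, difference 1.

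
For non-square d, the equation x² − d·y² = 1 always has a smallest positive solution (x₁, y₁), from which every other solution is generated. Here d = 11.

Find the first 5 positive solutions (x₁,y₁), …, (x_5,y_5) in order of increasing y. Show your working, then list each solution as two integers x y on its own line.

[3; 3,6] for √11; ℓ=2 ⇒ convergent index 1
i=0: a=3 ⇒ p=3, q=1
i=1: a=3 ⇒ p=10, q=3
(x₁, y₁) = (10, 3);  10² − 11·3² = 1 ✓
(10+3√11)^2 = 199 + 60√11
(10+3√11)^3 = 3970 + 1197√11
(10+3√11)^4 = 79201 + 23880√11
(10+3√11)^5 = 1580050 + 476403√11

10 3
199 60
3970 1197
79201 23880
1580050 476403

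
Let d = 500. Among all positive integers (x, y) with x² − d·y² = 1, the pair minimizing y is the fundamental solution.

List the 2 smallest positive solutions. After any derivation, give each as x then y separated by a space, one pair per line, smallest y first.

930249 41602
1730726404001 77400437796

[22; 2,1,3,2,1,…,1,2,44] for √500; ℓ=14 ⇒ convergent index 13
a_0=22:  p_0=22·1+0=22,  q_0=22·0+1=1
…
a_2=1:  p_2=1·45+22=67,  q_2=1·2+1=3
…
a_5=1:  p_5=1·559+246=805,  q_5=1·25+11=36
…
a_8=1:  p_8=1·14445+1364=15809,  q_8=1·646+61=707
a_9=1:  p_9=1·15809+14445=30254,  q_9=1·707+646=1353
a_10=2:  p_10=2·30254+15809=76317,  q_10=2·1353+707=3413
…
a_12=1:  p_12=1·259205+76317=335522,  q_12=1·11592+3413=15005
a_13=2:  p_13=2·335522+259205=930249,  q_13=2·15005+11592=41602
→ (930249, 41602).  Check: 930249²=865363202001, 500·41602²=865363202000, difference 1.
k=2:  x_2 = 930249·930249+500·41602·41602 = 1730726404001,  y_2 = 930249·41602+41602·930249 = 77400437796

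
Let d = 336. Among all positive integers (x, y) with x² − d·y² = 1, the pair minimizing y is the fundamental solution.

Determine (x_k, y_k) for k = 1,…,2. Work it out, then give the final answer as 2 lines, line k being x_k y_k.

55 3
6049 330

[18; 3,36] for √336; ℓ=2 ⇒ convergent index 1
k=0  a_k=18  p_k/q_k = 18/1
k=1  a_k=3  p_k/q_k = 55/3
fundamental: x₁=55, y₁=3  (since 3025 − 336·9 = 1)
(x_2, y_2) = (55·55 + 336·3·3, 55·3 + 3·55) = (6049, 330)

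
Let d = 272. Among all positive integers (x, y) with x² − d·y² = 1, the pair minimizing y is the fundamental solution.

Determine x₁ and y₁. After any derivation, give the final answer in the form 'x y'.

33 2

d=272: √d = [16; 2,32] (ℓ=2, even), read p_1/q_1
k=0  a_k=16  p_k/q_k = 16/1
k=1  a_k=2  p_k/q_k = 33/2
(x₁, y₁) = (33, 2);  33² − 272·2² = 1 ✓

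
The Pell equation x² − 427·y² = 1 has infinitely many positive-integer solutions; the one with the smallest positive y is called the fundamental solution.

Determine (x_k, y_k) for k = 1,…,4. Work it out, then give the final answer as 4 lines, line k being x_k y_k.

d=427: √d = [20; 1,1,1,40] (ℓ=4, even), read p_3/q_3
step 0: (20, 1)  from 20·(1,0) + (0,1)
step 1: (21, 1)  from 1·(20,1) + (1,0)
step 2: (41, 2)  from 1·(21,1) + (20,1)
step 3: (62, 3)  from 1·(41,2) + (21,1)
fundamental: x₁=62, y₁=3  (since 3844 − 427·9 = 1)
(62+3√427)^2 = 7687 + 372√427
(62+3√427)^3 = 953126 + 46125√427
(62+3√427)^4 = 118179937 + 5719128√427

62 3
7687 372
953126 46125
118179937 5719128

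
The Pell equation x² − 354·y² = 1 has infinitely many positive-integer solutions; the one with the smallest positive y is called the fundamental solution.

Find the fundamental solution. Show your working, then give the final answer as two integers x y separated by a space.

258065 13716

[18; 1,4,2,2,18,2,2,4,1,36] for √354; ℓ=10 ⇒ convergent index 9
step 0: (18, 1)  from 18·(1,0) + (0,1)
step 1: (19, 1)  from 1·(18,1) + (1,0)
…
step 4: (508, 27)  from 2·(207,11) + (94,5)
step 5: (9351, 497)  from 18·(508,27) + (207,11)
…
step 7: (47771, 2539)  from 2·(19210,1021) + (9351,497)
step 8: (210294, 11177)  from 4·(47771,2539) + (19210,1021)
step 9: (258065, 13716)  from 1·(210294,11177) + (47771,2539)
fundamental: x₁=258065, y₁=13716  (since 66597544225 − 354·188128656 = 1)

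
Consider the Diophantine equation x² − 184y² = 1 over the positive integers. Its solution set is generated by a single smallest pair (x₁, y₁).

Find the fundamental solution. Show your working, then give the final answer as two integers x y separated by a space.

24335 1794

√184 → a₀=13, period (1,1,3,2,1,2,1,2,3,1,1,26); ℓ=12 even so k=11
k=0  a_k=13  p_k/q_k = 13/1
k=1  a_k=1  p_k/q_k = 14/1
…
k=4  a_k=2  p_k/q_k = 217/16
…
k=7  a_k=1  p_k/q_k = 1153/85
…
k=9  a_k=3  p_k/q_k = 10594/781
k=10  a_k=1  p_k/q_k = 13741/1013
k=11  a_k=1  p_k/q_k = 24335/1794
fundamental: x₁=24335, y₁=1794  (since 592192225 − 184·3218436 = 1)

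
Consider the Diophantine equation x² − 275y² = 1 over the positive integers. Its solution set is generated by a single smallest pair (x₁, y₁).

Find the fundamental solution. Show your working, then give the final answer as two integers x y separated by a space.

199 12

[16; 1,1,2,1,1,32] for √275; ℓ=6 ⇒ convergent index 5
i=0: a=16 ⇒ p=16, q=1
i=1: a=1 ⇒ p=17, q=1
…
i=3: a=2 ⇒ p=83, q=5
i=4: a=1 ⇒ p=116, q=7
i=5: a=1 ⇒ p=199, q=12
→ (199, 12).  Check: 199²=39601, 275·12²=39600, difference 1.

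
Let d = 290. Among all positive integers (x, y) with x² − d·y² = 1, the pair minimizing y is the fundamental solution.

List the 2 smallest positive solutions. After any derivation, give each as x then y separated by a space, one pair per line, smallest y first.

579 34
670481 39372

d=290: √d = [17; 34] (ℓ=1, odd), read p_1/q_1
i=0: a=17 ⇒ p=17, q=1
i=1: a=34 ⇒ p=579, q=34
→ (579, 34).  Check: 579²=335241, 290·34²=335240, difference 1.
(x_2, y_2) = (579·579 + 290·34·34, 579·34 + 34·579) = (670481, 39372)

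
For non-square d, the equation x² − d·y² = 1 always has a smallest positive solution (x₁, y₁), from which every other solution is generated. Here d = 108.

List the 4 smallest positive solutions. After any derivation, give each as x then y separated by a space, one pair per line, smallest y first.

1351 130
3650401 351260
9863382151 949104390
26650854921601 2564479710520

d=108: √d = [10; 2,1,1,4,1,1,2,20] (ℓ=8, even), read p_7/q_7
step 0: (10, 1)  from 10·(1,0) + (0,1)
…
step 2: (31, 3)  from 1·(21,2) + (10,1)
…
step 5: (291, 28)  from 1·(239,23) + (52,5)
step 6: (530, 51)  from 1·(291,28) + (239,23)
step 7: (1351, 130)  from 2·(530,51) + (291,28)
fundamental: x₁=1351, y₁=130  (since 1825201 − 108·16900 = 1)
(x_2, y_2) = (1351·1351 + 108·130·130, 1351·130 + 130·1351) = (3650401, 351260)
(x_3, y_3) = (1351·3650401 + 108·130·351260, 1351·351260 + 130·3650401) = (9863382151, 949104390)
(x_4, y_4) = (1351·9863382151 + 108·130·949104390, 1351·949104390 + 130·9863382151) = (26650854921601, 2564479710520)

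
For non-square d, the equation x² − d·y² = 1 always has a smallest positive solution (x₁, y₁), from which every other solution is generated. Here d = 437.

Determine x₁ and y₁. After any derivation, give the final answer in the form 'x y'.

4599 220

d=437: √d = [20; 1,9,2,9,1,40] (ℓ=6, even), read p_5/q_5
step 0: (20, 1)  from 20·(1,0) + (0,1)
step 1: (21, 1)  from 1·(20,1) + (1,0)
…
step 4: (4160, 199)  from 9·(439,21) + (209,10)
step 5: (4599, 220)  from 1·(4160,199) + (439,21)
→ (4599, 220).  Check: 4599²=21150801, 437·220²=21150800, difference 1.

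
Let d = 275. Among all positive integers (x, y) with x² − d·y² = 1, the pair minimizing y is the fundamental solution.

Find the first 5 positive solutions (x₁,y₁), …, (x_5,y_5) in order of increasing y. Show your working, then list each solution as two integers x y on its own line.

199 12
79201 4776
31521799 1900836
12545596801 756527952
4993116004999 301096224060

d=275: √d = [16; 1,1,2,1,1,32] (ℓ=6, even), read p_5/q_5
k=0  a_k=16  p_k/q_k = 16/1
…
k=2  a_k=1  p_k/q_k = 33/2
…
k=4  a_k=1  p_k/q_k = 116/7
k=5  a_k=1  p_k/q_k = 199/12
fundamental: x₁=199, y₁=12  (since 39601 − 275·144 = 1)
n=2: (199,12)∘(199,12) = (199·199+275·12·12, 199·12+12·199) = (79201,4776)
n=3: (79201,4776)∘(199,12) = (199·79201+275·12·4776, 199·4776+12·79201) = (31521799,1900836)
n=4: (31521799,1900836)∘(199,12) = (199·31521799+275·12·1900836, 199·1900836+12·31521799) = (12545596801,756527952)
n=5: (12545596801,756527952)∘(199,12) = (199·12545596801+275·12·756527952, 199·756527952+12·12545596801) = (4993116004999,301096224060)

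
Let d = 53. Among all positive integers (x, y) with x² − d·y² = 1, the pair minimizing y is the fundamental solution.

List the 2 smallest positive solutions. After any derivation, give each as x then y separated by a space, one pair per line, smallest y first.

√53 = [7; 3,1,1,3,14, …], period ℓ=5 (odd) → k=9
step 0: (7, 1)  from 7·(1,0) + (0,1)
step 1: (22, 3)  from 3·(7,1) + (1,0)
step 2: (29, 4)  from 1·(22,3) + (7,1)
step 3: (51, 7)  from 1·(29,4) + (22,3)
step 4: (182, 25)  from 3·(51,7) + (29,4)
step 5: (2599, 357)  from 14·(182,25) + (51,7)
…
step 7: (10578, 1453)  from 1·(7979,1096) + (2599,357)
step 8: (18557, 2549)  from 1·(10578,1453) + (7979,1096)
step 9: (66249, 9100)  from 3·(18557,2549) + (10578,1453)
(x₁, y₁) = (66249, 9100);  66249² − 53·9100² = 1 ✓
(x_2, y_2) = (66249·66249 + 53·9100·9100, 66249·9100 + 9100·66249) = (8777860001, 1205731800)

66249 9100
8777860001 1205731800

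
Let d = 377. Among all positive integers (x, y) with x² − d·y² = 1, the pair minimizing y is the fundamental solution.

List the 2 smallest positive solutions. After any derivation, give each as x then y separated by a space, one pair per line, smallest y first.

233 12
108577 5592

[19; 2,2,2,38] for √377; ℓ=4 ⇒ convergent index 3
k=0  a_k=19  p_k/q_k = 19/1
…
k=2  a_k=2  p_k/q_k = 97/5
k=3  a_k=2  p_k/q_k = 233/12
(x₁, y₁) = (233, 12);  233² − 377·12² = 1 ✓
(x_2, y_2) = (233·233 + 377·12·12, 233·12 + 12·233) = (108577, 5592)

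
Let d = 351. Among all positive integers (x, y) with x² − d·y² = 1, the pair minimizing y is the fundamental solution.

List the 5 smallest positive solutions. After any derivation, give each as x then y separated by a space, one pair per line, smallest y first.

62425 3332
7793761249 416000200
973051091875225 51937624966668
121485428812828080001 6484412476672499600
15167455786308534696249625 809578897660623950093332

√351 → a₀=18, period (1,2,1,3,2,2,2,3,1,2,1,36); ℓ=12 even so k=11
step 0: (18, 1)  from 18·(1,0) + (0,1)
…
step 2: (56, 3)  from 2·(19,1) + (18,1)
…
step 5: (637, 34)  from 2·(281,15) + (75,4)
step 6: (1555, 83)  from 2·(637,34) + (281,15)
step 7: (3747, 200)  from 2·(1555,83) + (637,34)
…
step 9: (16543, 883)  from 1·(12796,683) + (3747,200)
step 10: (45882, 2449)  from 2·(16543,883) + (12796,683)
step 11: (62425, 3332)  from 1·(45882,2449) + (16543,883)
→ (62425, 3332).  Check: 62425²=3896880625, 351·3332²=3896880624, difference 1.
(62425+3332√351)^2 = 7793761249 + 416000200√351
(62425+3332√351)^3 = 973051091875225 + 51937624966668√351
(62425+3332√351)^4 = 121485428812828080001 + 6484412476672499600√351
(62425+3332√351)^5 = 15167455786308534696249625 + 809578897660623950093332√351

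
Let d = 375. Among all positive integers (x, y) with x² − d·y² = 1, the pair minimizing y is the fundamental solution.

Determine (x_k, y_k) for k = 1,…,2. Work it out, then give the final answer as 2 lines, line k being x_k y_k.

15124 781
457470751 23623688

√375 → a₀=19, period (2,1,2,1,5,1,2,1,2,38); ℓ=10 even so k=9
i=0: a=19 ⇒ p=19, q=1
…
i=7: a=2 ⇒ p=4086, q=211
i=8: a=1 ⇒ p=5519, q=285
i=9: a=2 ⇒ p=15124, q=781
(x₁, y₁) = (15124, 781);  15124² − 375·781² = 1 ✓
(15124+781√375)^2 = 457470751 + 23623688√375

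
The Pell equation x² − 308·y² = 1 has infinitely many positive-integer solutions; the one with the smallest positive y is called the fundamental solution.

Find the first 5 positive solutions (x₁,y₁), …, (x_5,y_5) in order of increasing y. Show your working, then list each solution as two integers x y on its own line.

√308 → a₀=17, period (1,1,4,1,1,34); ℓ=6 even so k=5
a_0=17:  p_0=17·1+0=17,  q_0=17·0+1=1
a_1=1:  p_1=1·17+1=18,  q_1=1·1+0=1
…
a_4=1:  p_4=1·158+35=193,  q_4=1·9+2=11
a_5=1:  p_5=1·193+158=351,  q_5=1·11+9=20
(x₁, y₁) = (351, 20);  351² − 308·20² = 1 ✓
k=2:  x_2 = 351·351+308·20·20 = 246401,  y_2 = 351·20+20·351 = 14040
k=3:  x_3 = 351·246401+308·20·14040 = 172973151,  y_3 = 351·14040+20·246401 = 9856060
k=4:  x_4 = 351·172973151+308·20·9856060 = 121426905601,  y_4 = 351·9856060+20·172973151 = 6918940080
k=5:  x_5 = 351·121426905601+308·20·6918940080 = 85241514758751,  y_5 = 351·6918940080+20·121426905601 = 4857086080100

351 20
246401 14040
172973151 9856060
121426905601 6918940080
85241514758751 4857086080100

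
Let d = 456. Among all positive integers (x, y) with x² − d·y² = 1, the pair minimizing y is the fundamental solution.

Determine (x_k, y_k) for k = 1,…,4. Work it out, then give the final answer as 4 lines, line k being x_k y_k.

√456 → a₀=21, period (2,1,4,1,2,42); ℓ=6 even so k=5
a_0=21:  p_0=21·1+0=21,  q_0=21·0+1=1
…
a_3=4:  p_3=4·64+43=299,  q_3=4·3+2=14
a_4=1:  p_4=1·299+64=363,  q_4=1·14+3=17
a_5=2:  p_5=2·363+299=1025,  q_5=2·17+14=48
→ (1025, 48).  Check: 1025²=1050625, 456·48²=1050624, difference 1.
(x_2, y_2) = (1025·1025 + 456·48·48, 1025·48 + 48·1025) = (2101249, 98400)
(x_3, y_3) = (1025·2101249 + 456·48·98400, 1025·98400 + 48·2101249) = (4307559425, 201719952)
(x_4, y_4) = (1025·4307559425 + 456·48·201719952, 1025·201719952 + 48·4307559425) = (8830494720001, 413525803200)

1025 48
2101249 98400
4307559425 201719952
8830494720001 413525803200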